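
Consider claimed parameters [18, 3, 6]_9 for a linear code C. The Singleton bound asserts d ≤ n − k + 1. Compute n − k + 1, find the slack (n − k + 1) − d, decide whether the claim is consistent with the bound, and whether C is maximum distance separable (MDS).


Singleton RHS = n − k + 1 = 16, slack = 10, bound satisfied, not MDS.

Singleton bound: d ≤ n − k + 1.
Here n = 18, k = 3, so n − k + 1 = 16.
Given d = 6, check d ≤ 16: YES.
Slack = (n − k + 1) − d = 10.
The code is NOT MDS (slack = 10 > 0).
Description: the claimed parameters are [18, 3, 6]_9; such a code would be non-MDS.


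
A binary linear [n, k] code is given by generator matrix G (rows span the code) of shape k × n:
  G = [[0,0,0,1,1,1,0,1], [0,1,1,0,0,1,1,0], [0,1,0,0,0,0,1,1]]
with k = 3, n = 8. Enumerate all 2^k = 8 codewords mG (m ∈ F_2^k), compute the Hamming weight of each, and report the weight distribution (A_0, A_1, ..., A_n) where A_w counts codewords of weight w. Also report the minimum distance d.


Weight distribution: A_0 = 1, A_3 = 3, A_4 = 2, A_5 = 1, A_6 = 1. Minimum distance d = 3.

Enumerate all 2^3 = 8 messages m ∈ F_2^3.
For each, compute codeword c = mG in F_2^8, then tally its weight.
  m = 000 → c = 00000000, weight = 0.
  m = 100 → c = 00011101, weight = 4.
  m = 010 → c = 01100110, weight = 4.
  m = 110 → c = 01111011, weight = 6.
  m = 001 → c = 01000011, weight = 3.
  m = 101 → c = 01011110, weight = 5.
  m = 011 → c = 00100101, weight = 3.
  m = 111 → c = 00111000, weight = 3.
Tally weights:
  weight 0: 1 codewords.
  weight 3: 3 codewords.
  weight 4: 2 codewords.
  weight 5: 1 codewords.
  weight 6: 1 codewords.
Minimum distance d = smallest w > 0 with A_w > 0 = 3.
Sanity: Σ A_w = 8 = 2^3 = 8 ✓.


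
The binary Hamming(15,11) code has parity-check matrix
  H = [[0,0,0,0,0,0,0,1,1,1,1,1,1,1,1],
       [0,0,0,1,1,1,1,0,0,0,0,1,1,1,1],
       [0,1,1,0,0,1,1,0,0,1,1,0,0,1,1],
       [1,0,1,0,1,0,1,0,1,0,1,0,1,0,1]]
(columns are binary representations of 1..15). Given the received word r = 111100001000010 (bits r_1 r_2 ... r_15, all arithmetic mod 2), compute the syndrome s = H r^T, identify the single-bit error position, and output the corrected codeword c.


s = (0, 0, 1, 1)^T, error position = 3, corrected codeword c = 110100001000010

Compute s = H r^T mod 2 one row at a time:
  s_1 = 0 + 1 + 0 + 0 + 0 + 0 + 1 + 0 = 2 ≡ 0 (mod 2).
  s_2 = 1 + 0 + 0 + 0 + 0 + 0 + 1 + 0 = 2 ≡ 0 (mod 2).
  s_3 = 1 + 1 + 0 + 0 + 0 + 0 + 1 + 0 = 3 ≡ 1 (mod 2).
  s_4 = 1 + 1 + 0 + 0 + 1 + 0 + 0 + 0 = 3 ≡ 1 (mod 2).
s = (0, 0, 1, 1)^T — this equals column 3 of H (binary 0011), so error is at position 3.
Correct: flip bit 3 of r = 111100001000010 to get c = 110100001000010.


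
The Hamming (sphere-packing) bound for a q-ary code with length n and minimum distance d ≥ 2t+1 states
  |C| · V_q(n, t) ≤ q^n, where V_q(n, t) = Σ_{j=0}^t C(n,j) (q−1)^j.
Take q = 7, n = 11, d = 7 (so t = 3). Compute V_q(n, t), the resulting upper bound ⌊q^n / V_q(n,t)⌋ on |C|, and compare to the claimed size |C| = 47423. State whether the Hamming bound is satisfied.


V_q(n, t) = 37687, q^n = 1977326743, Hamming bound = 52467, |C| = 47423 ≤ bound (satisfied).

Step 1: Compute V_q(n, t) = Σ_{j=0}^3 C(n, j) (q−1)^j.
  j = 0: C(11,0)·(6)^0 = 1·1 = 1.
  j = 1: C(11,1)·(6)^1 = 11·6 = 66.
  j = 2: C(11,2)·(6)^2 = 55·36 = 1980.
  j = 3: C(11,3)·(6)^3 = 165·216 = 35640.
  V_q(n, t) = 1 + 66 + 1980 + 35640 = 37687.
Step 2: q^n = 7^11 = 1977326743.
Step 3: Hamming bound ⌊q^n / V_q(n,t)⌋ = ⌊1977326743/37687⌋ = 52467.
Step 4: Compare |C| = 47423 to 52467: satisfied.
The claimed |C| lies below the Hamming bound.


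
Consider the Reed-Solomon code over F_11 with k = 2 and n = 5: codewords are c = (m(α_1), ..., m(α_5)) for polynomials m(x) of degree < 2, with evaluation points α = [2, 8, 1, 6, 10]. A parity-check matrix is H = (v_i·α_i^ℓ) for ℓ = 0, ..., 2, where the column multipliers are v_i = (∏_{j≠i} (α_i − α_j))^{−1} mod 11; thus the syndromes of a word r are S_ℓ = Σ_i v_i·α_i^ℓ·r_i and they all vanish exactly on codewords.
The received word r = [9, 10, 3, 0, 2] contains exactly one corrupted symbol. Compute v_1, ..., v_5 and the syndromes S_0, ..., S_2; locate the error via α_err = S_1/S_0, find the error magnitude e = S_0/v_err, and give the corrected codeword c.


S = (8, 9, 6), error at position 2, error magnitude e = 9, c = [9, 1, 3, 0, 2].

Step 1: column multipliers v_i = (∏_{j≠i}(α_i − α_j))^{−1} mod 11.
  i = 1 (α = 2): (2−8)(2−1)(2−6)(2−10) = (−6)·1·(−4)·(−8) = −192 ≡ 6, so v_1 = 6^{−1} = 2 (mod 11).
  i = 2 (α = 8): (8−2)(8−1)(8−6)(8−10) = 6·7·2·(−2) = −168 ≡ 8, so v_2 = 8^{−1} = 7 (mod 11).
  i = 3 (α = 1): (1−2)(1−8)(1−6)(1−10) = (−1)·(−7)·(−5)·(−9) = 315 ≡ 7, so v_3 = 7^{−1} = 8 (mod 11).
  i = 4 (α = 6): (6−2)(6−8)(6−1)(6−10) = 4·(−2)·5·(−4) = 160 ≡ 6, so v_4 = 6^{−1} = 2 (mod 11).
  i = 5 (α = 10): (10−2)(10−8)(10−1)(10−6) = 8·2·9·4 = 576 ≡ 4, so v_5 = 4^{−1} = 3 (mod 11).
  v = [2, 7, 8, 2, 3].
Step 2: syndromes of r = [9, 10, 3, 0, 2] (all sums mod 11).
  S_0 = Σ v_i r_i = 2·9 + 7·10 + 8·3 + 2·0 + 3·2 = 118 ≡ 8.
  S_1 = Σ v_i α_i r_i = 2·2·9 + 7·8·10 + 8·1·3 + 2·6·0 + 3·10·2 = 680 ≡ 9.
  α_i^2 mod 11 = [4, 9, 1, 3, 1].
  S_2 = Σ v_i α_i^2 r_i = 2·4·9 + 7·9·10 + 8·1·3 + 2·3·0 + 3·1·2 = 732 ≡ 6.
  S = (8, 9, 6) ≠ 0, so r is not a codeword (an error is present).
Step 3: locate the error. For a single error e at position i, S_ℓ = v_i·e·α_i^ℓ, so α_err = S_1/S_0.
  S_0^{−1} = 8^{−1} = 7 (mod 11), so α_err = 9·7 = 63 ≡ 8 = α_2. Error position i = 2.
  Consistency check: S_2/S_1 = 6·5 = 30 ≡ 8 = α_err ✓ (single-error assumption holds).
Step 4: error magnitude e = S_0/v_2 = S_0·∏_{j≠2}(α_2 − α_j) = 8·8 = 64 ≡ 9 (mod 11).
Step 5: correct position 2: c_2 = r_2 − e = 10 − 9 ≡ 1 (mod 11). Hence c = [9, 1, 3, 0, 2].
  Check: interpolating c through the α_i gives m(x) = 8 + 6·x (degree < 2) with m(α_i) = c_i for every i, so c is indeed a codeword.


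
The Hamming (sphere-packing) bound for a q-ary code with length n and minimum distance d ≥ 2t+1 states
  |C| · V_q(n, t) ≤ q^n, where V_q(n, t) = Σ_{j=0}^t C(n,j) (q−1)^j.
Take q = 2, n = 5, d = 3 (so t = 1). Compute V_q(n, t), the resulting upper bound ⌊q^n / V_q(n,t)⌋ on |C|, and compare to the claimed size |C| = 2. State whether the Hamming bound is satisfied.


V_q(n, t) = 6, q^n = 32, Hamming bound = 5, |C| = 2 ≤ bound (satisfied).

Step 1: Compute V_q(n, t) = Σ_{j=0}^1 C(n, j) (q−1)^j.
  j = 0: C(5,0)·(1)^0 = 1·1 = 1.
  j = 1: C(5,1)·(1)^1 = 5·1 = 5.
  V_q(n, t) = 1 + 5 = 6.
Step 2: q^n = 2^5 = 32.
Step 3: Hamming bound ⌊q^n / V_q(n,t)⌋ = ⌊32/6⌋ = 5.
Step 4: Compare |C| = 2 to 5: satisfied.
The claimed |C| lies below the Hamming bound.


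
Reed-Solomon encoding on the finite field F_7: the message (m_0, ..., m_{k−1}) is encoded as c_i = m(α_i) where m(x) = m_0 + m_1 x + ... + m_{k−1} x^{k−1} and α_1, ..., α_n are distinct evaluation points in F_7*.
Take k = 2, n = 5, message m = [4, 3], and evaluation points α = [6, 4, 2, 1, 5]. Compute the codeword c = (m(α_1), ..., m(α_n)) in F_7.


c = [1, 2, 3, 0, 5]

Message polynomial: m(x) = 4 + 3·x (mod 7).
For each evaluation point α_i, compute m(α_i) mod 7:
  α_1 = 6: Horner steps 3 → 1, so m(6) = 1.
  α_2 = 4: Horner steps 3 → 2, so m(4) = 2.
  α_3 = 2: Horner steps 3 → 3, so m(2) = 3.
  α_4 = 1: Horner steps 3 → 0, so m(1) = 0.
  α_5 = 5: Horner steps 3 → 5, so m(5) = 5.
Codeword c = [1, 2, 3, 0, 5] ∈ F_7^5.


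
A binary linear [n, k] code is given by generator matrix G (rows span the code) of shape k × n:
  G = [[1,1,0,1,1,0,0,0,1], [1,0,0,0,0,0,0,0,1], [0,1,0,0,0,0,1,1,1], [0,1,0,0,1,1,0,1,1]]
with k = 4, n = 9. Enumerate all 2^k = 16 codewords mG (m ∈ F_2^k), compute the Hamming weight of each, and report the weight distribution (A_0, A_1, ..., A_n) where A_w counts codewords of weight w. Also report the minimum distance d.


Weight distribution: A_0 = 1, A_2 = 1, A_3 = 2, A_4 = 5, A_5 = 6, A_6 = 1. Minimum distance d = 2.

Enumerate all 2^4 = 16 messages m ∈ F_2^4.
For each, compute codeword c = mG in F_2^9, then tally its weight.
  m = 0000 → c = 000000000, weight = 0.
  m = 1000 → c = 110110001, weight = 5.
  m = 0100 → c = 100000001, weight = 2.
  m = 1100 → c = 010110000, weight = 3.
  m = 0010 → c = 010000111, weight = 4.
  m = 1010 → c = 100110110, weight = 5.
  m = 0110 → c = 110000110, weight = 4.
  m = 1110 → c = 000110111, weight = 5.
  m = 0001 → c = 010011011, weight = 5.
  m = 1001 → c = 100101010, weight = 4.
  m = 0101 → c = 110011010, weight = 5.
  m = 1101 → c = 000101011, weight = 4.
  m = 0011 → c = 000011100, weight = 3.
  m = 1011 → c = 110101101, weight = 6.
  m = 0111 → c = 100011101, weight = 5.
  m = 1111 → c = 010101100, weight = 4.
Tally weights:
  weight 0: 1 codewords.
  weight 2: 1 codewords.
  weight 3: 2 codewords.
  weight 4: 5 codewords.
  weight 5: 6 codewords.
  weight 6: 1 codewords.
Minimum distance d = smallest w > 0 with A_w > 0 = 2.
Sanity: Σ A_w = 16 = 2^4 = 16 ✓.


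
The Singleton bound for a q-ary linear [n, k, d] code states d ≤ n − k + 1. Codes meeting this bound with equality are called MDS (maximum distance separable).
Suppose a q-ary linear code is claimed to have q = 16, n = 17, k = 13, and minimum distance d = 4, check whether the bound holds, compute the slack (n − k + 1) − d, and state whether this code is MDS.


Singleton RHS = n − k + 1 = 5, slack = 1, bound satisfied, not MDS.

Singleton bound: d ≤ n − k + 1.
Here n = 17, k = 13, so n − k + 1 = 5.
Given d = 4, check d ≤ 5: YES.
Slack = (n − k + 1) − d = 1.
The code is NOT MDS (slack = 1 > 0).
Description: the claimed parameters are [17, 13, 4]_16; such a code would be non-MDS.


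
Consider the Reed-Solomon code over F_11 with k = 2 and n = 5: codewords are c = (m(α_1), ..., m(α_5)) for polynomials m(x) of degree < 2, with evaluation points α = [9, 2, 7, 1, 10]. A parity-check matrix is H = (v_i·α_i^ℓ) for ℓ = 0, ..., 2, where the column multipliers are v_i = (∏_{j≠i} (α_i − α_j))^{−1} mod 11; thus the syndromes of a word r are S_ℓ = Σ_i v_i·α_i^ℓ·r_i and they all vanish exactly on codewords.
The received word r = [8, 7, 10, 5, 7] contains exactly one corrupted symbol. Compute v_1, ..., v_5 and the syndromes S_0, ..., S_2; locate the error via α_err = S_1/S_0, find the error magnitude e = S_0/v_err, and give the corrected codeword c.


S = (6, 1, 2), error at position 2, error magnitude e = 3, c = [8, 4, 10, 5, 7].

Step 1: column multipliers v_i = (∏_{j≠i}(α_i − α_j))^{−1} mod 11.
  i = 1 (α = 9): (9−2)(9−7)(9−1)(9−10) = 7·2·8·(−1) = −112 ≡ 9, so v_1 = 9^{−1} = 5 (mod 11).
  i = 2 (α = 2): (2−9)(2−7)(2−1)(2−10) = (−7)·(−5)·1·(−8) = −280 ≡ 6, so v_2 = 6^{−1} = 2 (mod 11).
  i = 3 (α = 7): (7−9)(7−2)(7−1)(7−10) = (−2)·5·6·(−3) = 180 ≡ 4, so v_3 = 4^{−1} = 3 (mod 11).
  i = 4 (α = 1): (1−9)(1−2)(1−7)(1−10) = (−8)·(−1)·(−6)·(−9) = 432 ≡ 3, so v_4 = 3^{−1} = 4 (mod 11).
  i = 5 (α = 10): (10−9)(10−2)(10−7)(10−1) = 1·8·3·9 = 216 ≡ 7, so v_5 = 7^{−1} = 8 (mod 11).
  v = [5, 2, 3, 4, 8].
Step 2: syndromes of r = [8, 7, 10, 5, 7] (all sums mod 11).
  S_0 = Σ v_i r_i = 5·8 + 2·7 + 3·10 + 4·5 + 8·7 = 160 ≡ 6.
  S_1 = Σ v_i α_i r_i = 5·9·8 + 2·2·7 + 3·7·10 + 4·1·5 + 8·10·7 = 1178 ≡ 1.
  α_i^2 mod 11 = [4, 4, 5, 1, 1].
  S_2 = Σ v_i α_i^2 r_i = 5·4·8 + 2·4·7 + 3·5·10 + 4·1·5 + 8·1·7 = 442 ≡ 2.
  S = (6, 1, 2) ≠ 0, so r is not a codeword (an error is present).
Step 3: locate the error. For a single error e at position i, S_ℓ = v_i·e·α_i^ℓ, so α_err = S_1/S_0.
  S_0^{−1} = 6^{−1} = 2 (mod 11), so α_err = 1·2 = 2 ≡ 2 = α_2. Error position i = 2.
  Consistency check: S_2/S_1 = 2·1 = 2 ≡ 2 = α_err ✓ (single-error assumption holds).
Step 4: error magnitude e = S_0/v_2 = S_0·∏_{j≠2}(α_2 − α_j) = 6·6 = 36 ≡ 3 (mod 11).
Step 5: correct position 2: c_2 = r_2 − e = 7 − 3 ≡ 4 (mod 11). Hence c = [8, 4, 10, 5, 7].
  Check: interpolating c through the α_i gives m(x) = 6 + 10·x (degree < 2) with m(α_i) = c_i for every i, so c is indeed a codeword.


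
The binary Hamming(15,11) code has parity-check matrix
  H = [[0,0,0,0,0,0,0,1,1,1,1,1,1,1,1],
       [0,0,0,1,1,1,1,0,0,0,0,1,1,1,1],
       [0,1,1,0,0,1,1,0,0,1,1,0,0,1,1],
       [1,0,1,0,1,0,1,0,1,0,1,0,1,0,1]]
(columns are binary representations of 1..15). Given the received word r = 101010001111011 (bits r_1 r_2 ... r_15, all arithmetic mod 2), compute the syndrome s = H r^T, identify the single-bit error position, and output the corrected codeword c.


s = (0, 0, 1, 0)^T, error position = 2, corrected codeword c = 111010001111011

Compute s = H r^T mod 2 one row at a time:
  s_1 = 0 + 1 + 1 + 1 + 1 + 0 + 1 + 1 = 6 ≡ 0 (mod 2).
  s_2 = 0 + 1 + 0 + 0 + 1 + 0 + 1 + 1 = 4 ≡ 0 (mod 2).
  s_3 = 0 + 1 + 0 + 0 + 1 + 1 + 1 + 1 = 5 ≡ 1 (mod 2).
  s_4 = 1 + 1 + 1 + 0 + 1 + 1 + 0 + 1 = 6 ≡ 0 (mod 2).
s = (0, 0, 1, 0)^T — this equals column 2 of H (binary 0010), so error is at position 2.
Correct: flip bit 2 of r = 101010001111011 to get c = 111010001111011.


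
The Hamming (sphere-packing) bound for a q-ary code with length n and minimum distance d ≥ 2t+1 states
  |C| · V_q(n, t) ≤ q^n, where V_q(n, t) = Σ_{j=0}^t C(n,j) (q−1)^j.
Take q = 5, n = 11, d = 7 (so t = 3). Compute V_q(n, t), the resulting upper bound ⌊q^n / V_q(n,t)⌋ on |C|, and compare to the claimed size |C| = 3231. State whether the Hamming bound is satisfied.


V_q(n, t) = 11485, q^n = 48828125, Hamming bound = 4251, |C| = 3231 ≤ bound (satisfied).

Step 1: Compute V_q(n, t) = Σ_{j=0}^3 C(n, j) (q−1)^j.
  j = 0: C(11,0)·(4)^0 = 1·1 = 1.
  j = 1: C(11,1)·(4)^1 = 11·4 = 44.
  j = 2: C(11,2)·(4)^2 = 55·16 = 880.
  j = 3: C(11,3)·(4)^3 = 165·64 = 10560.
  V_q(n, t) = 1 + 44 + 880 + 10560 = 11485.
Step 2: q^n = 5^11 = 48828125.
Step 3: Hamming bound ⌊q^n / V_q(n,t)⌋ = ⌊48828125/11485⌋ = 4251.
Step 4: Compare |C| = 3231 to 4251: satisfied.
The claimed |C| lies below the Hamming bound.


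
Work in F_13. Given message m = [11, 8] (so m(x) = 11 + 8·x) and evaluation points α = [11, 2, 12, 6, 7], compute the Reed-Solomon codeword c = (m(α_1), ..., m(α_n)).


c = [8, 1, 3, 7, 2]

Message polynomial: m(x) = 11 + 8·x (mod 13).
For each evaluation point α_i, compute m(α_i) mod 13:
  α_1 = 11: Horner steps 8 → 8, so m(11) = 8.
  α_2 = 2: Horner steps 8 → 1, so m(2) = 1.
  α_3 = 12: Horner steps 8 → 3, so m(12) = 3.
  α_4 = 6: Horner steps 8 → 7, so m(6) = 7.
  α_5 = 7: Horner steps 8 → 2, so m(7) = 2.
Codeword c = [8, 1, 3, 7, 2] ∈ F_13^5.


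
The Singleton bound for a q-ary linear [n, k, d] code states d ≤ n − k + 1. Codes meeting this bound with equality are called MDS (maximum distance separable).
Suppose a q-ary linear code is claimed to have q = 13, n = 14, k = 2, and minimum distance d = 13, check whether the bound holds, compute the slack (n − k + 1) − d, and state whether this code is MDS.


Singleton RHS = n − k + 1 = 13, slack = 0, bound satisfied, MDS.

Singleton bound: d ≤ n − k + 1.
Here n = 14, k = 2, so n − k + 1 = 13.
Given d = 13, check d ≤ 13: YES.
Slack = (n − k + 1) − d = 0.
The code is MDS (slack = 0).
Description: the claimed parameters are [14, 2, 13]_13; such a code would be MDS (meets Singleton bound).


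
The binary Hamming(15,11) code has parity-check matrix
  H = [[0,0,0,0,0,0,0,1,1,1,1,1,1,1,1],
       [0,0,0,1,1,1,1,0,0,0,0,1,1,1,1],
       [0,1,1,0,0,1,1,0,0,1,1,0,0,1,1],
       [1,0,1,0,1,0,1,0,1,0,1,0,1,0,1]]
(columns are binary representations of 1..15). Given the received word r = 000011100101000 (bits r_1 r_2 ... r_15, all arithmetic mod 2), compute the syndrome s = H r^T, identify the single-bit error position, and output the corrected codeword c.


s = (0, 0, 1, 0)^T, error position = 2, corrected codeword c = 010011100101000

Compute s = H r^T mod 2 one row at a time:
  s_1 = 0 + 0 + 1 + 0 + 1 + 0 + 0 + 0 = 2 ≡ 0 (mod 2).
  s_2 = 0 + 1 + 1 + 1 + 1 + 0 + 0 + 0 = 4 ≡ 0 (mod 2).
  s_3 = 0 + 0 + 1 + 1 + 1 + 0 + 0 + 0 = 3 ≡ 1 (mod 2).
  s_4 = 0 + 0 + 1 + 1 + 0 + 0 + 0 + 0 = 2 ≡ 0 (mod 2).
s = (0, 0, 1, 0)^T — this equals column 2 of H (binary 0010), so error is at position 2.
Correct: flip bit 2 of r = 000011100101000 to get c = 010011100101000.


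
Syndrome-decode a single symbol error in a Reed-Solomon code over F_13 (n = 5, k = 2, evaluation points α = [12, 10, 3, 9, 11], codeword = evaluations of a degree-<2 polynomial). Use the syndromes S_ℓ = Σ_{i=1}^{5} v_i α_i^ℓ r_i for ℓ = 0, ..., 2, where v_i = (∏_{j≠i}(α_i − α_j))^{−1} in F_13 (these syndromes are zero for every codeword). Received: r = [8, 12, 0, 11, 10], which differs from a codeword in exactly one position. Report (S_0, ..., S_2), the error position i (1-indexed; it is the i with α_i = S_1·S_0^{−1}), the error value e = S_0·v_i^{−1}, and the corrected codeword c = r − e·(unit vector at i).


S = (12, 4, 10), error at position 4, error magnitude e = 10, c = [8, 12, 0, 1, 10].

Step 1: column multipliers v_i = (∏_{j≠i}(α_i − α_j))^{−1} mod 13.
  i = 1 (α = 12): (12−10)(12−3)(12−9)(12−11) = 2·9·3·1 = 54 ≡ 2, so v_1 = 2^{−1} = 7 (mod 13).
  i = 2 (α = 10): (10−12)(10−3)(10−9)(10−11) = (−2)·7·1·(−1) = 14 ≡ 1, so v_2 = 1^{−1} = 1 (mod 13).
  i = 3 (α = 3): (3−12)(3−10)(3−9)(3−11) = (−9)·(−7)·(−6)·(−8) = 3024 ≡ 8, so v_3 = 8^{−1} = 5 (mod 13).
  i = 4 (α = 9): (9−12)(9−10)(9−3)(9−11) = (−3)·(−1)·6·(−2) = −36 ≡ 3, so v_4 = 3^{−1} = 9 (mod 13).
  i = 5 (α = 11): (11−12)(11−10)(11−3)(11−9) = (−1)·1·8·2 = −16 ≡ 10, so v_5 = 10^{−1} = 4 (mod 13).
  v = [7, 1, 5, 9, 4].
Step 2: syndromes of r = [8, 12, 0, 11, 10] (all sums mod 13).
  S_0 = Σ v_i r_i = 7·8 + 1·12 + 5·0 + 9·11 + 4·10 = 207 ≡ 12.
  S_1 = Σ v_i α_i r_i = 7·12·8 + 1·10·12 + 5·3·0 + 9·9·11 + 4·11·10 = 2123 ≡ 4.
  α_i^2 mod 13 = [1, 9, 9, 3, 4].
  S_2 = Σ v_i α_i^2 r_i = 7·1·8 + 1·9·12 + 5·9·0 + 9·3·11 + 4·4·10 = 621 ≡ 10.
  S = (12, 4, 10) ≠ 0, so r is not a codeword (an error is present).
Step 3: locate the error. For a single error e at position i, S_ℓ = v_i·e·α_i^ℓ, so α_err = S_1/S_0.
  S_0^{−1} = 12^{−1} = 12 (mod 13), so α_err = 4·12 = 48 ≡ 9 = α_4. Error position i = 4.
  Consistency check: S_2/S_1 = 10·10 = 100 ≡ 9 = α_err ✓ (single-error assumption holds).
Step 4: error magnitude e = S_0/v_4 = S_0·∏_{j≠4}(α_4 − α_j) = 12·3 = 36 ≡ 10 (mod 13).
Step 5: correct position 4: c_4 = r_4 − e = 11 − 10 ≡ 1 (mod 13). Hence c = [8, 12, 0, 1, 10].
  Check: interpolating c through the α_i gives m(x) = 6 + 11·x (degree < 2) with m(α_i) = c_i for every i, so c is indeed a codeword.


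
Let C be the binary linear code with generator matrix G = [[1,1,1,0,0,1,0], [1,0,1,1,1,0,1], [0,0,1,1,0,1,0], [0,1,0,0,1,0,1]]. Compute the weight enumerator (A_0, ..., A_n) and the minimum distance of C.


Weight distribution: A_0 = 1, A_1 = 1, A_2 = 1, A_3 = 4, A_4 = 5, A_5 = 3, A_6 = 1. Minimum distance d = 1.

Enumerate all 2^4 = 16 messages m ∈ F_2^4.
For each, compute codeword c = mG in F_2^7, then tally its weight.
  m = 0000 → c = 0000000, weight = 0.
  m = 1000 → c = 1110010, weight = 4.
  m = 0100 → c = 1011101, weight = 5.
  m = 1100 → c = 0101111, weight = 5.
  m = 0010 → c = 0011010, weight = 3.
  m = 1010 → c = 1101000, weight = 3.
  m = 0110 → c = 1000111, weight = 4.
  m = 1110 → c = 0110101, weight = 4.
  m = 0001 → c = 0100101, weight = 3.
  m = 1001 → c = 1010111, weight = 5.
  m = 0101 → c = 1111000, weight = 4.
  m = 1101 → c = 0001010, weight = 2.
  m = 0011 → c = 0111111, weight = 6.
  m = 1011 → c = 1001101, weight = 4.
  m = 0111 → c = 1100010, weight = 3.
  m = 1111 → c = 0010000, weight = 1.
Tally weights:
  weight 0: 1 codewords.
  weight 1: 1 codewords.
  weight 2: 1 codewords.
  weight 3: 4 codewords.
  weight 4: 5 codewords.
  weight 5: 3 codewords.
  weight 6: 1 codewords.
Minimum distance d = smallest w > 0 with A_w > 0 = 1.
Sanity: Σ A_w = 16 = 2^4 = 16 ✓.


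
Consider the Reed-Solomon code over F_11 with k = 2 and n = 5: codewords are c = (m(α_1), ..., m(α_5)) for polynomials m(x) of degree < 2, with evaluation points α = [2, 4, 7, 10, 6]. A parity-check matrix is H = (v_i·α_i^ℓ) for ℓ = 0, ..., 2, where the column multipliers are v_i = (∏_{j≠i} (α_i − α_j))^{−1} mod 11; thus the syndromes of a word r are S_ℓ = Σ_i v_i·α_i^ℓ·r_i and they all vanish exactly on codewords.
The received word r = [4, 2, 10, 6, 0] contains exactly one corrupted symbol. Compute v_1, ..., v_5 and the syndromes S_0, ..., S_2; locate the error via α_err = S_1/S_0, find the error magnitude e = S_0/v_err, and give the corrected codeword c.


S = (8, 3, 8), error at position 4, error magnitude e = 10, c = [4, 2, 10, 7, 0].

Step 1: column multipliers v_i = (∏_{j≠i}(α_i − α_j))^{−1} mod 11.
  i = 1 (α = 2): (2−4)(2−7)(2−10)(2−6) = (−2)·(−5)·(−8)·(−4) = 320 ≡ 1, so v_1 = 1^{−1} = 1 (mod 11).
  i = 2 (α = 4): (4−2)(4−7)(4−10)(4−6) = 2·(−3)·(−6)·(−2) = −72 ≡ 5, so v_2 = 5^{−1} = 9 (mod 11).
  i = 3 (α = 7): (7−2)(7−4)(7−10)(7−6) = 5·3·(−3)·1 = −45 ≡ 10, so v_3 = 10^{−1} = 10 (mod 11).
  i = 4 (α = 10): (10−2)(10−4)(10−7)(10−6) = 8·6·3·4 = 576 ≡ 4, so v_4 = 4^{−1} = 3 (mod 11).
  i = 5 (α = 6): (6−2)(6−4)(6−7)(6−10) = 4·2·(−1)·(−4) = 32 ≡ 10, so v_5 = 10^{−1} = 10 (mod 11).
  v = [1, 9, 10, 3, 10].
Step 2: syndromes of r = [4, 2, 10, 6, 0] (all sums mod 11).
  S_0 = Σ v_i r_i = 1·4 + 9·2 + 10·10 + 3·6 + 10·0 = 140 ≡ 8.
  S_1 = Σ v_i α_i r_i = 1·2·4 + 9·4·2 + 10·7·10 + 3·10·6 + 10·6·0 = 960 ≡ 3.
  α_i^2 mod 11 = [4, 5, 5, 1, 3].
  S_2 = Σ v_i α_i^2 r_i = 1·4·4 + 9·5·2 + 10·5·10 + 3·1·6 + 10·3·0 = 624 ≡ 8.
  S = (8, 3, 8) ≠ 0, so r is not a codeword (an error is present).
Step 3: locate the error. For a single error e at position i, S_ℓ = v_i·e·α_i^ℓ, so α_err = S_1/S_0.
  S_0^{−1} = 8^{−1} = 7 (mod 11), so α_err = 3·7 = 21 ≡ 10 = α_4. Error position i = 4.
  Consistency check: S_2/S_1 = 8·4 = 32 ≡ 10 = α_err ✓ (single-error assumption holds).
Step 4: error magnitude e = S_0/v_4 = S_0·∏_{j≠4}(α_4 − α_j) = 8·4 = 32 ≡ 10 (mod 11).
Step 5: correct position 4: c_4 = r_4 − e = 6 − 10 ≡ 7 (mod 11). Hence c = [4, 2, 10, 7, 0].
  Check: interpolating c through the α_i gives m(x) = 6 + 10·x (degree < 2) with m(α_i) = c_i for every i, so c is indeed a codeword.


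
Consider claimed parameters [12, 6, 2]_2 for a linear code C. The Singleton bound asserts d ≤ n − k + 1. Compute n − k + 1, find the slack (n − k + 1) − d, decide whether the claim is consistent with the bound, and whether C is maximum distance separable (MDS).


Singleton RHS = n − k + 1 = 7, slack = 5, bound satisfied, not MDS.

Singleton bound: d ≤ n − k + 1.
Here n = 12, k = 6, so n − k + 1 = 7.
Given d = 2, check d ≤ 7: YES.
Slack = (n − k + 1) − d = 5.
The code is NOT MDS (slack = 5 > 0).
Description: the claimed parameters are [12, 6, 2]_2; such a code would be non-MDS.


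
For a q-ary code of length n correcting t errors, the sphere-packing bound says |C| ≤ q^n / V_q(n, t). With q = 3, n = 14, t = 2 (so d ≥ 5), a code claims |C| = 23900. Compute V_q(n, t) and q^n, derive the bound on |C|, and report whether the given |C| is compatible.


V_q(n, t) = 393, q^n = 4782969, Hamming bound = 12170, |C| = 23900 > bound (violated).

Step 1: Compute V_q(n, t) = Σ_{j=0}^2 C(n, j) (q−1)^j.
  j = 0: C(14,0)·(2)^0 = 1·1 = 1.
  j = 1: C(14,1)·(2)^1 = 14·2 = 28.
  j = 2: C(14,2)·(2)^2 = 91·4 = 364.
  V_q(n, t) = 1 + 28 + 364 = 393.
Step 2: q^n = 3^14 = 4782969.
Step 3: Hamming bound ⌊q^n / V_q(n,t)⌋ = ⌊4782969/393⌋ = 12170.
Step 4: Compare |C| = 23900 to 12170: violated.
The claimed |C| lies above the Hamming bound, so no 3-ary code of length 14 with d ≥ 5 can have 23900 codewords.


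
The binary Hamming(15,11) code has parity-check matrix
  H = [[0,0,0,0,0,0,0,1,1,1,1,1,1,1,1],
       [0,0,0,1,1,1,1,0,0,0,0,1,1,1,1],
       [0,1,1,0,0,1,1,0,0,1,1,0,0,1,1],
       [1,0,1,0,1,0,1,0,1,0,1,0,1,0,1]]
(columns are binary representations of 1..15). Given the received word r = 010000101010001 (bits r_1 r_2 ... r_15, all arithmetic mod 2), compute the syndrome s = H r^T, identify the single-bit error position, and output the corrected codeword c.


s = (1, 0, 0, 0)^T, error position = 8, corrected codeword c = 010000111010001

Compute s = H r^T mod 2 one row at a time:
  s_1 = 0 + 1 + 0 + 1 + 0 + 0 + 0 + 1 = 3 ≡ 1 (mod 2).
  s_2 = 0 + 0 + 0 + 1 + 0 + 0 + 0 + 1 = 2 ≡ 0 (mod 2).
  s_3 = 1 + 0 + 0 + 1 + 0 + 1 + 0 + 1 = 4 ≡ 0 (mod 2).
  s_4 = 0 + 0 + 0 + 1 + 1 + 1 + 0 + 1 = 4 ≡ 0 (mod 2).
s = (1, 0, 0, 0)^T — this equals column 8 of H (binary 1000), so error is at position 8.
Correct: flip bit 8 of r = 010000101010001 to get c = 010000111010001.


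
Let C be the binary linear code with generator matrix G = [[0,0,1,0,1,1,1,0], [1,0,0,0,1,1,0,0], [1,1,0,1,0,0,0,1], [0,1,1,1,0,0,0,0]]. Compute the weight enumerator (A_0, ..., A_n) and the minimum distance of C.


Weight distribution: A_0 = 1, A_2 = 1, A_3 = 4, A_4 = 4, A_5 = 4, A_6 = 1, A_8 = 1. Minimum distance d = 2.

Enumerate all 2^4 = 16 messages m ∈ F_2^4.
For each, compute codeword c = mG in F_2^8, then tally its weight.
  m = 0000 → c = 00000000, weight = 0.
  m = 1000 → c = 00101110, weight = 4.
  m = 0100 → c = 10001100, weight = 3.
  m = 1100 → c = 10100010, weight = 3.
  m = 0010 → c = 11010001, weight = 4.
  m = 1010 → c = 11111111, weight = 8.
  m = 0110 → c = 01011101, weight = 5.
  m = 1110 → c = 01110011, weight = 5.
  m = 0001 → c = 01110000, weight = 3.
  m = 1001 → c = 01011110, weight = 5.
  m = 0101 → c = 11111100, weight = 6.
  m = 1101 → c = 11010010, weight = 4.
  m = 0011 → c = 10100001, weight = 3.
  m = 1011 → c = 10001111, weight = 5.
  m = 0111 → c = 00101101, weight = 4.
  m = 1111 → c = 00000011, weight = 2.
Tally weights:
  weight 0: 1 codewords.
  weight 2: 1 codewords.
  weight 3: 4 codewords.
  weight 4: 4 codewords.
  weight 5: 4 codewords.
  weight 6: 1 codewords.
  weight 8: 1 codewords.
Minimum distance d = smallest w > 0 with A_w > 0 = 2.
Sanity: Σ A_w = 16 = 2^4 = 16 ✓.


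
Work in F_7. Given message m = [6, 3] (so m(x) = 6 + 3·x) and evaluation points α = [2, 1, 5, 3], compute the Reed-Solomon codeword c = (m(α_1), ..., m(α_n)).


c = [5, 2, 0, 1]

Message polynomial: m(x) = 6 + 3·x (mod 7).
For each evaluation point α_i, compute m(α_i) mod 7:
  α_1 = 2: Horner steps 3 → 5, so m(2) = 5.
  α_2 = 1: Horner steps 3 → 2, so m(1) = 2.
  α_3 = 5: Horner steps 3 → 0, so m(5) = 0.
  α_4 = 3: Horner steps 3 → 1, so m(3) = 1.
Codeword c = [5, 2, 0, 1] ∈ F_7^4.


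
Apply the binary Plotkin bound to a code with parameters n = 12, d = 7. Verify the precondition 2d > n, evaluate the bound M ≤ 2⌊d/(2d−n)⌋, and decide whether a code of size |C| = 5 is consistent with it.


Plotkin bound M ≤ 6; given |C| = 5 ≤ bound (satisfied).

Check applicability: 2d = 14, n = 12.
2d − n = 2 > 0, so Plotkin applies.
Compute d/(2d−n) = 7/2 ≈ 3.5000.
⌊d/(2d−n)⌋ = 3.
Plotkin bound: M ≤ 2·3 = 6.
Given |C| = 5, check: satisfied.
This |C| is below the Plotkin bound.


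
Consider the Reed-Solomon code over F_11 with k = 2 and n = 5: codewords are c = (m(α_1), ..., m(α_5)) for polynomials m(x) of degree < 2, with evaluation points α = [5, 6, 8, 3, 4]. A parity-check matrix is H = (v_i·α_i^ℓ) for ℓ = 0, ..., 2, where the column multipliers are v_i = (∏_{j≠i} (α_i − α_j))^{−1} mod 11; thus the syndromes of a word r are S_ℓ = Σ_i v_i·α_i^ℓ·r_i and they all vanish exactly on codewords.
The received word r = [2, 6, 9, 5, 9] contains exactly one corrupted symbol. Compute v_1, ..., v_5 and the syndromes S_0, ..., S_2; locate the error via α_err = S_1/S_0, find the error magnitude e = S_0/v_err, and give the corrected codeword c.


S = (5, 7, 1), error at position 3, error magnitude e = 6, c = [2, 6, 3, 5, 9].

Step 1: column multipliers v_i = (∏_{j≠i}(α_i − α_j))^{−1} mod 11.
  i = 1 (α = 5): (5−6)(5−8)(5−3)(5−4) = (−1)·(−3)·2·1 = 6 ≡ 6, so v_1 = 6^{−1} = 2 (mod 11).
  i = 2 (α = 6): (6−5)(6−8)(6−3)(6−4) = 1·(−2)·3·2 = −12 ≡ 10, so v_2 = 10^{−1} = 10 (mod 11).
  i = 3 (α = 8): (8−5)(8−6)(8−3)(8−4) = 3·2·5·4 = 120 ≡ 10, so v_3 = 10^{−1} = 10 (mod 11).
  i = 4 (α = 3): (3−5)(3−6)(3−8)(3−4) = (−2)·(−3)·(−5)·(−1) = 30 ≡ 8, so v_4 = 8^{−1} = 7 (mod 11).
  i = 5 (α = 4): (4−5)(4−6)(4−8)(4−3) = (−1)·(−2)·(−4)·1 = −8 ≡ 3, so v_5 = 3^{−1} = 4 (mod 11).
  v = [2, 10, 10, 7, 4].
Step 2: syndromes of r = [2, 6, 9, 5, 9] (all sums mod 11).
  S_0 = Σ v_i r_i = 2·2 + 10·6 + 10·9 + 7·5 + 4·9 = 225 ≡ 5.
  S_1 = Σ v_i α_i r_i = 2·5·2 + 10·6·6 + 10·8·9 + 7·3·5 + 4·4·9 = 1349 ≡ 7.
  α_i^2 mod 11 = [3, 3, 9, 9, 5].
  S_2 = Σ v_i α_i^2 r_i = 2·3·2 + 10·3·6 + 10·9·9 + 7·9·5 + 4·5·9 = 1497 ≡ 1.
  S = (5, 7, 1) ≠ 0, so r is not a codeword (an error is present).
Step 3: locate the error. For a single error e at position i, S_ℓ = v_i·e·α_i^ℓ, so α_err = S_1/S_0.
  S_0^{−1} = 5^{−1} = 9 (mod 11), so α_err = 7·9 = 63 ≡ 8 = α_3. Error position i = 3.
  Consistency check: S_2/S_1 = 1·8 = 8 ≡ 8 = α_err ✓ (single-error assumption holds).
Step 4: error magnitude e = S_0/v_3 = S_0·∏_{j≠3}(α_3 − α_j) = 5·10 = 50 ≡ 6 (mod 11).
Step 5: correct position 3: c_3 = r_3 − e = 9 − 6 ≡ 3 (mod 11). Hence c = [2, 6, 3, 5, 9].
  Check: interpolating c through the α_i gives m(x) = 4 + 4·x (degree < 2) with m(α_i) = c_i for every i, so c is indeed a codeword.


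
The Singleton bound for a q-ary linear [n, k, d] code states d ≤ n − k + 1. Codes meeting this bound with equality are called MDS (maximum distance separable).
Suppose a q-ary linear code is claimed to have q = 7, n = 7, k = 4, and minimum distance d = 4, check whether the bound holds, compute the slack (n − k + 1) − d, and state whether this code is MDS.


Singleton RHS = n − k + 1 = 4, slack = 0, bound satisfied, MDS.

Singleton bound: d ≤ n − k + 1.
Here n = 7, k = 4, so n − k + 1 = 4.
Given d = 4, check d ≤ 4: YES.
Slack = (n − k + 1) − d = 0.
The code is MDS (slack = 0).
Description: the claimed parameters are [7, 4, 4]_7; such a code would be MDS (meets Singleton bound).


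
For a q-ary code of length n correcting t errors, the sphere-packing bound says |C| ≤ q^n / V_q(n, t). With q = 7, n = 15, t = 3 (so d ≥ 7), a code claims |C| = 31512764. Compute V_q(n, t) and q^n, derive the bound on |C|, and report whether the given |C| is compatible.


V_q(n, t) = 102151, q^n = 4747561509943, Hamming bound = 46475918, |C| = 31512764 ≤ bound (satisfied).

Step 1: Compute V_q(n, t) = Σ_{j=0}^3 C(n, j) (q−1)^j.
  j = 0: C(15,0)·(6)^0 = 1·1 = 1.
  j = 1: C(15,1)·(6)^1 = 15·6 = 90.
  j = 2: C(15,2)·(6)^2 = 105·36 = 3780.
  j = 3: C(15,3)·(6)^3 = 455·216 = 98280.
  V_q(n, t) = 1 + 90 + 3780 + 98280 = 102151.
Step 2: q^n = 7^15 = 4747561509943.
Step 3: Hamming bound ⌊q^n / V_q(n,t)⌋ = ⌊4747561509943/102151⌋ = 46475918.
Step 4: Compare |C| = 31512764 to 46475918: satisfied.
The claimed |C| lies below the Hamming bound.


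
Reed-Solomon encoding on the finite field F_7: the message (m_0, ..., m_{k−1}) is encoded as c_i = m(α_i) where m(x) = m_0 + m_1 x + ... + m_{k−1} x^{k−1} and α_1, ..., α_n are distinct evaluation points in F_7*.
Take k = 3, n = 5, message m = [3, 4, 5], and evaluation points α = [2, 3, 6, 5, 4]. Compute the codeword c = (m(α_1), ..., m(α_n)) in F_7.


c = [3, 4, 4, 1, 1]

Message polynomial: m(x) = 3 + 4·x + 5·x^2 (mod 7).
For each evaluation point α_i, compute m(α_i) mod 7:
  α_1 = 2: Horner steps 5 → 0 → 3, so m(2) = 3.
  α_2 = 3: Horner steps 5 → 5 → 4, so m(3) = 4.
  α_3 = 6: Horner steps 5 → 6 → 4, so m(6) = 4.
  α_4 = 5: Horner steps 5 → 1 → 1, so m(5) = 1.
  α_5 = 4: Horner steps 5 → 3 → 1, so m(4) = 1.
Codeword c = [3, 4, 4, 1, 1] ∈ F_7^5.


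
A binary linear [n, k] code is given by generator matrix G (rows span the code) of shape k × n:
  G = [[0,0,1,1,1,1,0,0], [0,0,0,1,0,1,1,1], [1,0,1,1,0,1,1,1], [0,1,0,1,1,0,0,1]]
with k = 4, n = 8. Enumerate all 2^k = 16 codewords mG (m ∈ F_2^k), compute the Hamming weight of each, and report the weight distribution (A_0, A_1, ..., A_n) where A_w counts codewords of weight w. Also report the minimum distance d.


Weight distribution: A_0 = 1, A_2 = 1, A_4 = 11, A_6 = 3. Minimum distance d = 2.

Enumerate all 2^4 = 16 messages m ∈ F_2^4.
For each, compute codeword c = mG in F_2^8, then tally its weight.
  m = 0000 → c = 00000000, weight = 0.
  m = 1000 → c = 00111100, weight = 4.
  m = 0100 → c = 00010111, weight = 4.
  m = 1100 → c = 00101011, weight = 4.
  m = 0010 → c = 10110111, weight = 6.
  m = 1010 → c = 10001011, weight = 4.
  m = 0110 → c = 10100000, weight = 2.
  m = 1110 → c = 10011100, weight = 4.
  m = 0001 → c = 01011001, weight = 4.
  m = 1001 → c = 01100101, weight = 4.
  m = 0101 → c = 01001110, weight = 4.
  m = 1101 → c = 01110010, weight = 4.
  m = 0011 → c = 11101110, weight = 6.
  m = 1011 → c = 11010010, weight = 4.
  m = 0111 → c = 11111001, weight = 6.
  m = 1111 → c = 11000101, weight = 4.
Tally weights:
  weight 0: 1 codewords.
  weight 2: 1 codewords.
  weight 4: 11 codewords.
  weight 6: 3 codewords.
Minimum distance d = smallest w > 0 with A_w > 0 = 2.
Sanity: Σ A_w = 16 = 2^4 = 16 ✓.


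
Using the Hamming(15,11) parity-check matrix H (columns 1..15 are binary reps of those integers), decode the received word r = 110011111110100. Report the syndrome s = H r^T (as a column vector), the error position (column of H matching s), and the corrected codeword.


s = (1, 0, 1, 0)^T, error position = 10, corrected codeword c = 110011111010100

Compute s = H r^T mod 2 one row at a time:
  s_1 = 1 + 1 + 1 + 1 + 0 + 1 + 0 + 0 = 5 ≡ 1 (mod 2).
  s_2 = 0 + 1 + 1 + 1 + 0 + 1 + 0 + 0 = 4 ≡ 0 (mod 2).
  s_3 = 1 + 0 + 1 + 1 + 1 + 1 + 0 + 0 = 5 ≡ 1 (mod 2).
  s_4 = 1 + 0 + 1 + 1 + 1 + 1 + 1 + 0 = 6 ≡ 0 (mod 2).
s = (1, 0, 1, 0)^T — this equals column 10 of H (binary 1010), so error is at position 10.
Correct: flip bit 10 of r = 110011111110100 to get c = 110011111010100.


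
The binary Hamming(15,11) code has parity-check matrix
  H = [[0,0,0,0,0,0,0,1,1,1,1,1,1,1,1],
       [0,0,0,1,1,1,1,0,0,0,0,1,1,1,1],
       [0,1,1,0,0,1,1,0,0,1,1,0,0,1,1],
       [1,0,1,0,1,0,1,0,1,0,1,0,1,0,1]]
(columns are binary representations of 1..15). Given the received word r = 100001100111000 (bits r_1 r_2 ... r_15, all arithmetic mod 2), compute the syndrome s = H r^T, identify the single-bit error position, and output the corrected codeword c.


s = (1, 1, 0, 1)^T, error position = 13, corrected codeword c = 100001100111100

Compute s = H r^T mod 2 one row at a time:
  s_1 = 0 + 0 + 1 + 1 + 1 + 0 + 0 + 0 = 3 ≡ 1 (mod 2).
  s_2 = 0 + 0 + 1 + 1 + 1 + 0 + 0 + 0 = 3 ≡ 1 (mod 2).
  s_3 = 0 + 0 + 1 + 1 + 1 + 1 + 0 + 0 = 4 ≡ 0 (mod 2).
  s_4 = 1 + 0 + 0 + 1 + 0 + 1 + 0 + 0 = 3 ≡ 1 (mod 2).
s = (1, 1, 0, 1)^T — this equals column 13 of H (binary 1101), so error is at position 13.
Correct: flip bit 13 of r = 100001100111000 to get c = 100001100111100.


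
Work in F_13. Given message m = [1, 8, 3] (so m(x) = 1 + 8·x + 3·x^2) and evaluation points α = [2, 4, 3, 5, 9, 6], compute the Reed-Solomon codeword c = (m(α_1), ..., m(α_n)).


c = [3, 3, 0, 12, 4, 1]

Message polynomial: m(x) = 1 + 8·x + 3·x^2 (mod 13).
For each evaluation point α_i, compute m(α_i) mod 13:
  α_1 = 2: Horner steps 3 → 1 → 3, so m(2) = 3.
  α_2 = 4: Horner steps 3 → 7 → 3, so m(4) = 3.
  α_3 = 3: Horner steps 3 → 4 → 0, so m(3) = 0.
  α_4 = 5: Horner steps 3 → 10 → 12, so m(5) = 12.
  α_5 = 9: Horner steps 3 → 9 → 4, so m(9) = 4.
  α_6 = 6: Horner steps 3 → 0 → 1, so m(6) = 1.
Codeword c = [3, 3, 0, 12, 4, 1] ∈ F_13^6.


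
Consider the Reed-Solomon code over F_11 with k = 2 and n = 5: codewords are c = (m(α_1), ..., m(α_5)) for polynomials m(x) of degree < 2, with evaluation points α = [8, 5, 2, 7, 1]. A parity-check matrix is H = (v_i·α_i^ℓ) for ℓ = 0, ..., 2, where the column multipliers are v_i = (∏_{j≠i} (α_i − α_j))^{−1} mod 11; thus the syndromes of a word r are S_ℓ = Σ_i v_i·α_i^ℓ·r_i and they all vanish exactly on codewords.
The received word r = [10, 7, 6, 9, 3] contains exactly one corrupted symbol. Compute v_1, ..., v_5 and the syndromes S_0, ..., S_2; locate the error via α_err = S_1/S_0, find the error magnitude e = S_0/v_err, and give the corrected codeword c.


S = (10, 9, 7), error at position 3, error magnitude e = 2, c = [10, 7, 4, 9, 3].

Step 1: column multipliers v_i = (∏_{j≠i}(α_i − α_j))^{−1} mod 11.
  i = 1 (α = 8): (8−5)(8−2)(8−7)(8−1) = 3·6·1·7 = 126 ≡ 5, so v_1 = 5^{−1} = 9 (mod 11).
  i = 2 (α = 5): (5−8)(5−2)(5−7)(5−1) = (−3)·3·(−2)·4 = 72 ≡ 6, so v_2 = 6^{−1} = 2 (mod 11).
  i = 3 (α = 2): (2−8)(2−5)(2−7)(2−1) = (−6)·(−3)·(−5)·1 = −90 ≡ 9, so v_3 = 9^{−1} = 5 (mod 11).
  i = 4 (α = 7): (7−8)(7−5)(7−2)(7−1) = (−1)·2·5·6 = −60 ≡ 6, so v_4 = 6^{−1} = 2 (mod 11).
  i = 5 (α = 1): (1−8)(1−5)(1−2)(1−7) = (−7)·(−4)·(−1)·(−6) = 168 ≡ 3, so v_5 = 3^{−1} = 4 (mod 11).
  v = [9, 2, 5, 2, 4].
Step 2: syndromes of r = [10, 7, 6, 9, 3] (all sums mod 11).
  S_0 = Σ v_i r_i = 9·10 + 2·7 + 5·6 + 2·9 + 4·3 = 164 ≡ 10.
  S_1 = Σ v_i α_i r_i = 9·8·10 + 2·5·7 + 5·2·6 + 2·7·9 + 4·1·3 = 988 ≡ 9.
  α_i^2 mod 11 = [9, 3, 4, 5, 1].
  S_2 = Σ v_i α_i^2 r_i = 9·9·10 + 2·3·7 + 5·4·6 + 2·5·9 + 4·1·3 = 1074 ≡ 7.
  S = (10, 9, 7) ≠ 0, so r is not a codeword (an error is present).
Step 3: locate the error. For a single error e at position i, S_ℓ = v_i·e·α_i^ℓ, so α_err = S_1/S_0.
  S_0^{−1} = 10^{−1} = 10 (mod 11), so α_err = 9·10 = 90 ≡ 2 = α_3. Error position i = 3.
  Consistency check: S_2/S_1 = 7·5 = 35 ≡ 2 = α_err ✓ (single-error assumption holds).
Step 4: error magnitude e = S_0/v_3 = S_0·∏_{j≠3}(α_3 − α_j) = 10·9 = 90 ≡ 2 (mod 11).
Step 5: correct position 3: c_3 = r_3 − e = 6 − 2 ≡ 4 (mod 11). Hence c = [10, 7, 4, 9, 3].
  Check: interpolating c through the α_i gives m(x) = 2 + 1·x (degree < 2) with m(α_i) = c_i for every i, so c is indeed a codeword.


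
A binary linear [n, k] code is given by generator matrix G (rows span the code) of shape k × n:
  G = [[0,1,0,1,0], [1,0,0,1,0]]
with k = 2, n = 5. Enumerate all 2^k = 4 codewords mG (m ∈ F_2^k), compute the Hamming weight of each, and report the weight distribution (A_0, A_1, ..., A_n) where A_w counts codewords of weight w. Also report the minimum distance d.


Weight distribution: A_0 = 1, A_2 = 3. Minimum distance d = 2.

Enumerate all 2^2 = 4 messages m ∈ F_2^2.
For each, compute codeword c = mG in F_2^5, then tally its weight.
  m = 00 → c = 00000, weight = 0.
  m = 10 → c = 01010, weight = 2.
  m = 01 → c = 10010, weight = 2.
  m = 11 → c = 11000, weight = 2.
Tally weights:
  weight 0: 1 codewords.
  weight 2: 3 codewords.
Minimum distance d = smallest w > 0 with A_w > 0 = 2.
Sanity: Σ A_w = 4 = 2^2 = 4 ✓.


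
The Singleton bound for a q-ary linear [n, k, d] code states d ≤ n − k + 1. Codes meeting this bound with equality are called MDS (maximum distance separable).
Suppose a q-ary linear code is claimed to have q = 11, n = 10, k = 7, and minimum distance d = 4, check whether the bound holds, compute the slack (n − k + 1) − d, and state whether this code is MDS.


Singleton RHS = n − k + 1 = 4, slack = 0, bound satisfied, MDS.

Singleton bound: d ≤ n − k + 1.
Here n = 10, k = 7, so n − k + 1 = 4.
Given d = 4, check d ≤ 4: YES.
Slack = (n − k + 1) − d = 0.
The code is MDS (slack = 0).
Description: the claimed parameters are [10, 7, 4]_11; such a code would be MDS (meets Singleton bound).
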